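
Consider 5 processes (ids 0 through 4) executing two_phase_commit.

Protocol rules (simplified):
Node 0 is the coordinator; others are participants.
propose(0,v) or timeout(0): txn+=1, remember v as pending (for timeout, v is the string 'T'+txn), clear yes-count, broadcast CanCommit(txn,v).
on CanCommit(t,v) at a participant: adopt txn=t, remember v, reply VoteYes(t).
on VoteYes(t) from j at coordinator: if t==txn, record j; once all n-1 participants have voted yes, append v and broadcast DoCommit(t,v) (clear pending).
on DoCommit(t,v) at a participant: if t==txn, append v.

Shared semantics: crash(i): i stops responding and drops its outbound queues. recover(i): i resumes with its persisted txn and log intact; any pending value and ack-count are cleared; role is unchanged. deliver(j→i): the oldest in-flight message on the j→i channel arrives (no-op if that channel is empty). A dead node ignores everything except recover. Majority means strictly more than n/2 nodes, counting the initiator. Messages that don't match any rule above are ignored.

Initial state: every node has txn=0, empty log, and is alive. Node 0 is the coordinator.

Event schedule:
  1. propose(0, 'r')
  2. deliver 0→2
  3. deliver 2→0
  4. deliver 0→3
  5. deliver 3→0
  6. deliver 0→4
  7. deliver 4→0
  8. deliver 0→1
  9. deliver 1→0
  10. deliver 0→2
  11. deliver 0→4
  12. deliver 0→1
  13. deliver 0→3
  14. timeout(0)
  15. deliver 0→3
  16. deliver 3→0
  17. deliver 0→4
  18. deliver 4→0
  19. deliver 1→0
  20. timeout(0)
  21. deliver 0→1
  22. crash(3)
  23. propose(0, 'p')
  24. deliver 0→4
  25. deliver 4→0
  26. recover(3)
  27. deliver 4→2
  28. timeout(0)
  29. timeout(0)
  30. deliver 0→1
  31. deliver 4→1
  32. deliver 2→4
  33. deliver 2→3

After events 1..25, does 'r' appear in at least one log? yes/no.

[1] propose(0,'r') → N0(coor t1 [-])
[2] deliver 0→2 → N2(part t1 [-])
[3] deliver 2→0 → ∅
[4] deliver 0→3 → N3(part t1 [-])
[5] deliver 3→0 → ∅
[6] deliver 0→4 → N4(part t1 [-])
[7] deliver 4→0 → ∅
[8] deliver 0→1 → N1(part t1 [-])
[9] deliver 1→0 → N0(coor t1 [r])
[10] deliver 0→2 → N2(part t1 [r])
[11] deliver 0→4 → N4(part t1 [r])
[12] deliver 0→1 → N1(part t1 [r])
[13] deliver 0→3 → N3(part t1 [r])
[14] timeout(0) → N0(coor t2 [r])
[15] deliver 0→3 → N3(part t2 [r])
[16] deliver 3→0 → ∅
[17] deliver 0→4 → N4(part t2 [r])
[18] deliver 4→0 → ∅
[19] deliver 1→0 → ∅
[20] timeout(0) → N0(coor t3 [r])
[21] deliver 0→1 → N1(part t2 [r])
[22] crash(3) → N3(✗part t2 [r])
[23] propose(0,'p') → N0(coor t4 [r])
[24] deliver 0→4 → N4(part t3 [r])
[25] deliver 4→0 → ∅

yes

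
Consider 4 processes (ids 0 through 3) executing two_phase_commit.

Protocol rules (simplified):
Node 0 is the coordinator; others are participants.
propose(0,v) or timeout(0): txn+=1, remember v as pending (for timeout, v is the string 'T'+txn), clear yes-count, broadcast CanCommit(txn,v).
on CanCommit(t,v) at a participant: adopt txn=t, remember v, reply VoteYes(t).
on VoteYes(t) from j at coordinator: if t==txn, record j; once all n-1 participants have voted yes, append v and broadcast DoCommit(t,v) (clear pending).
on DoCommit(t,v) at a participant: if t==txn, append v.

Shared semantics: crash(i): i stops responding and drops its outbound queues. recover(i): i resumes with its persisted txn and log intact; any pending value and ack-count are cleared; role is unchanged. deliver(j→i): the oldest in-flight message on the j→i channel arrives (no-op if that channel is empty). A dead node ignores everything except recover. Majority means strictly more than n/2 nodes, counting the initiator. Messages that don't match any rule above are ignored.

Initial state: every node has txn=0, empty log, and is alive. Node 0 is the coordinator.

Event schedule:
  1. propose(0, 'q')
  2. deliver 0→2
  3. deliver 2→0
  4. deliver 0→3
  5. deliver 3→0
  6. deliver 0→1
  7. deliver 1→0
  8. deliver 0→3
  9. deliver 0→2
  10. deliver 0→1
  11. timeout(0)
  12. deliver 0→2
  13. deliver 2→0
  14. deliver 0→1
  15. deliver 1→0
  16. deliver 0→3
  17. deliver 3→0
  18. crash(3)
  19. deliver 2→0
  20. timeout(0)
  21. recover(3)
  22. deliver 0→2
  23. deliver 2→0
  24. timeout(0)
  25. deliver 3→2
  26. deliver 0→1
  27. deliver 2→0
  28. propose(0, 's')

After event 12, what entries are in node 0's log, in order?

q

[1] propose(0,'q') → N0(coor t1 [-])
[2] deliver 0→2 → N2(part t1 [-])
[3] deliver 2→0 → ∅
[4] deliver 0→3 → N3(part t1 [-])
[5] deliver 3→0 → ∅
[6] deliver 0→1 → N1(part t1 [-])
[7] deliver 1→0 → N0(coor t1 [q])
[8] deliver 0→3 → N3(part t1 [q])
[9] deliver 0→2 → N2(part t1 [q])
[10] deliver 0→1 → N1(part t1 [q])
[11] timeout(0) → N0(coor t2 [q])
[12] deliver 0→2 → N2(part t2 [q])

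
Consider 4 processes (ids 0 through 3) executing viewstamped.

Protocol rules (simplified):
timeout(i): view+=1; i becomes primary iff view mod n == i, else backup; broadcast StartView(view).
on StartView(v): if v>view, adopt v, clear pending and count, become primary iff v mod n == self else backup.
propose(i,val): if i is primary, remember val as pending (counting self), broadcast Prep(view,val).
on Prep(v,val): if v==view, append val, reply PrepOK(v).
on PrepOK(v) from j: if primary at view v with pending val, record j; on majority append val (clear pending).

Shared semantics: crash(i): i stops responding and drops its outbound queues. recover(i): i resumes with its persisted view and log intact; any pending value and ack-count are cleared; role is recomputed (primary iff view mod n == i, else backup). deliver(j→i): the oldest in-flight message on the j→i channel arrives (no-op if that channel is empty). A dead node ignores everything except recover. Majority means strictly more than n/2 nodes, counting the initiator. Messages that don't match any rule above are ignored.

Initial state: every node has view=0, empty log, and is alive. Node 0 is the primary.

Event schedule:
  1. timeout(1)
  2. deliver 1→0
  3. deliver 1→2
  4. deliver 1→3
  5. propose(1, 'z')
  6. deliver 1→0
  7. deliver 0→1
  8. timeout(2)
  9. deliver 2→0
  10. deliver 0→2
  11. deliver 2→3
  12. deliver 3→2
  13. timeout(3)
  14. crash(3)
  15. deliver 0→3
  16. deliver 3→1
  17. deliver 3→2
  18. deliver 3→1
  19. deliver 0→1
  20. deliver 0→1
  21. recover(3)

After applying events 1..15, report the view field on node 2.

2

after 1 — timeout(1): n1:prim/v1/[-]
after 2 — deliver 1→0: n0:back/v1/[-]
after 3 — deliver 1→2: n2:back/v1/[-]
after 4 — deliver 1→3: n3:back/v1/[-]
after 5 — propose(1,'z'): ·
after 6 — deliver 1→0: n0:back/v1/[z]
after 7 — deliver 0→1: ·
after 8 — timeout(2): n2:prim/v2/[-]
after 9 — deliver 2→0: n0:back/v2/[z]
after 10 — deliver 0→2: ·
after 11 — deliver 2→3: n3:back/v2/[-]
after 12 — deliver 3→2: ·
after 13 — timeout(3): n3:prim/v3/[-]
after 14 — crash(3): n3:✗prim/v3/[-]
after 15 — deliver 0→3: ·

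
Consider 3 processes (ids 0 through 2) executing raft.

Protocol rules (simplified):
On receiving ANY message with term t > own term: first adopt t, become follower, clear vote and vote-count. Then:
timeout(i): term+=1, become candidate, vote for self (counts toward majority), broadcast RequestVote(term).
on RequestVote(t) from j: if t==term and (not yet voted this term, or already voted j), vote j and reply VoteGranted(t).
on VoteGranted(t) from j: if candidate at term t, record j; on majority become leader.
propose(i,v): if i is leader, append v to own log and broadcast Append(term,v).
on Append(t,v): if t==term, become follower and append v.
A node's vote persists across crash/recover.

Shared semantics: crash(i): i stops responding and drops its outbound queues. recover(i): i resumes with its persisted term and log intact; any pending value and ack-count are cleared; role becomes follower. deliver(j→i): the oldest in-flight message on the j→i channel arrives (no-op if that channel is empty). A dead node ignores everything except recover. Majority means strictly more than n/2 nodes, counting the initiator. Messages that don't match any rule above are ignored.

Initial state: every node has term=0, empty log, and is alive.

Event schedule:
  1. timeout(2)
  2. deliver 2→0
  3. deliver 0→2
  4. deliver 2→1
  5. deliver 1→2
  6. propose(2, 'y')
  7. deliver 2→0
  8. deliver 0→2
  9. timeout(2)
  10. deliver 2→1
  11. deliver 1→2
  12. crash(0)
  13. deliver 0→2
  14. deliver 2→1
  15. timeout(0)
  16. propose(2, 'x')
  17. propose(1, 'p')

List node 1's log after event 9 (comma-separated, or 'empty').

empty

after 1 — timeout(2): n2:cand/t1/[-]
after 2 — deliver 2→0: n0:foll/t1/[-]
after 3 — deliver 0→2: n2:lead/t1/[-]
after 4 — deliver 2→1: n1:foll/t1/[-]
after 5 — deliver 1→2: ·
after 6 — propose(2,'y'): n2:lead/t1/[y]
after 7 — deliver 2→0: n0:foll/t1/[y]
after 8 — deliver 0→2: ·
after 9 — timeout(2): n2:cand/t2/[y]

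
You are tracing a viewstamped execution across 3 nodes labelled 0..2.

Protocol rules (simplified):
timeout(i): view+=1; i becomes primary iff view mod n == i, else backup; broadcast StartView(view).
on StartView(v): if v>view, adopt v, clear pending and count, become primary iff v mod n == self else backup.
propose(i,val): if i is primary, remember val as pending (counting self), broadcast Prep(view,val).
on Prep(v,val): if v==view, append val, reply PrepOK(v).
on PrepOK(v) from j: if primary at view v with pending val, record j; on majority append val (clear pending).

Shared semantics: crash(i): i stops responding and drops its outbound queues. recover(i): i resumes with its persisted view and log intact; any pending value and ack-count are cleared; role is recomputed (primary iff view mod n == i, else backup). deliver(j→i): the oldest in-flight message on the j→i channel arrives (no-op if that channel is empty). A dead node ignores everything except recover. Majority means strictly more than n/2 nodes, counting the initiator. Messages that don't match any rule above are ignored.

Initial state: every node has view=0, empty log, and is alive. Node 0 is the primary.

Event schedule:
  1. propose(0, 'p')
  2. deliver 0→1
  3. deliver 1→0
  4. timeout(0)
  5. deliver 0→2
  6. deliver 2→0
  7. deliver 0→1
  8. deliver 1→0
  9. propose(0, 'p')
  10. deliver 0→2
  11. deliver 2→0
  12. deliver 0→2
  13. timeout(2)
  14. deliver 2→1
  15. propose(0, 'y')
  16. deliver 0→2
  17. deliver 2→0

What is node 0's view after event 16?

step 1 propose(0,'p'): —
step 2 deliver 0→1: 1={back,v=0,log=p}
step 3 deliver 1→0: 0={prim,v=0,log=p}
step 4 timeout(0): 0={back,v=1,log=p}
step 5 deliver 0→2: 2={back,v=0,log=p}
step 6 deliver 2→0: —
step 7 deliver 0→1: 1={prim,v=1,log=p}
step 8 deliver 1→0: —
step 9 propose(0,'p'): —
step 10 deliver 0→2: 2={back,v=1,log=p}
step 11 deliver 2→0: —
step 12 deliver 0→2: —
step 13 timeout(2): 2={prim,v=2,log=p}
step 14 deliver 2→1: 1={back,v=2,log=p}
step 15 propose(0,'y'): —
step 16 deliver 0→2: —

1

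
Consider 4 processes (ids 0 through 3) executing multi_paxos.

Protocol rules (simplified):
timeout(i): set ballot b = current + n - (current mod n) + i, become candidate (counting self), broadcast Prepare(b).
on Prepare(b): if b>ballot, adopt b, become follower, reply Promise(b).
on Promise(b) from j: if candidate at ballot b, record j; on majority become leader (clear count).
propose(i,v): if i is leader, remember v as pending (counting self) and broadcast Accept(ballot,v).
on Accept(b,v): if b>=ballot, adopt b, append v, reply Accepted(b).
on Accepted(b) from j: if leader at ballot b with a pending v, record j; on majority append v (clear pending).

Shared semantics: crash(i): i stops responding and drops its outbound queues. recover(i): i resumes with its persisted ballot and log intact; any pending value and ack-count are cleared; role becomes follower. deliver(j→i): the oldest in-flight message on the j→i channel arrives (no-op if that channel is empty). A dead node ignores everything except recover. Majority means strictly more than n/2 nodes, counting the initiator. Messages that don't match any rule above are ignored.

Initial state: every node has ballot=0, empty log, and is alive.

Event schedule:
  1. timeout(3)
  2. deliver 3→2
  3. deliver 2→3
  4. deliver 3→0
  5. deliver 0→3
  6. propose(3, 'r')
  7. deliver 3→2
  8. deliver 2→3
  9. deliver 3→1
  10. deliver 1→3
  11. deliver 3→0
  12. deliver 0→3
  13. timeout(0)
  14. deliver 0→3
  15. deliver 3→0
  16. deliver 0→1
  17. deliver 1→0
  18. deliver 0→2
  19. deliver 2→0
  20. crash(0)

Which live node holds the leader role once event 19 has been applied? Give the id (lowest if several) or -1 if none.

0

step 1 timeout(3): 3={cand,b=7,log=-}
step 2 deliver 3→2: 2={foll,b=7,log=-}
step 3 deliver 2→3: —
step 4 deliver 3→0: 0={foll,b=7,log=-}
step 5 deliver 0→3: 3={lead,b=7,log=-}
step 6 propose(3,'r'): —
step 7 deliver 3→2: 2={foll,b=7,log=r}
step 8 deliver 2→3: —
step 9 deliver 3→1: 1={foll,b=7,log=-}
step 10 deliver 1→3: —
step 11 deliver 3→0: 0={foll,b=7,log=r}
step 12 deliver 0→3: 3={lead,b=7,log=r}
step 13 timeout(0): 0={cand,b=8,log=r}
step 14 deliver 0→3: 3={foll,b=8,log=r}
step 15 deliver 3→0: —
step 16 deliver 0→1: 1={foll,b=8,log=-}
step 17 deliver 1→0: 0={lead,b=8,log=r}
step 18 deliver 0→2: 2={foll,b=8,log=r}
step 19 deliver 2→0: —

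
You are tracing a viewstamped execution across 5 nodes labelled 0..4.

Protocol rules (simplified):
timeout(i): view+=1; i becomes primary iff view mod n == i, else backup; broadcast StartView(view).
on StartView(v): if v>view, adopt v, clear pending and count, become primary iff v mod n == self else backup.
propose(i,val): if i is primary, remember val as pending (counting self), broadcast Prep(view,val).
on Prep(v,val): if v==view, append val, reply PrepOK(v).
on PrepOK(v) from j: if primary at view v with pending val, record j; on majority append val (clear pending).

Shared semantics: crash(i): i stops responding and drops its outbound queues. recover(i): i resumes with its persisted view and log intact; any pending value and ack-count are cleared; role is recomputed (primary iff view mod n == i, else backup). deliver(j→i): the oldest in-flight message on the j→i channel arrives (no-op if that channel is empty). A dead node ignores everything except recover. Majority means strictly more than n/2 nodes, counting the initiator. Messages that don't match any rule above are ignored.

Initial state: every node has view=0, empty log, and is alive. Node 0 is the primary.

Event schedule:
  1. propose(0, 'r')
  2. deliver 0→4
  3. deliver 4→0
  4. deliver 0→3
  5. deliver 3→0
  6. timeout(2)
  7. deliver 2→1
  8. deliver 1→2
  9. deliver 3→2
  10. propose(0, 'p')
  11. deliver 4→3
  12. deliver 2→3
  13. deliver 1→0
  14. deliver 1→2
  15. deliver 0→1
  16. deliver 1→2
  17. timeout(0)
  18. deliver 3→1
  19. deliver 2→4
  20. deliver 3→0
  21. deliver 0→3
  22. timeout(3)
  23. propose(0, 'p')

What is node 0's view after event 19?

1. propose(0,'r'):  nop
2. deliver 0→4:  <4:back v0 r>
3. deliver 4→0:  nop
4. deliver 0→3:  <3:back v0 r>
5. deliver 3→0:  <0:prim v0 r>
6. timeout(2):  <2:back v1 ->
7. deliver 2→1:  <1:prim v1 ->
8. deliver 1→2:  nop
9. deliver 3→2:  nop
10. propose(0,'p'):  nop
11. deliver 4→3:  nop
12. deliver 2→3:  <3:back v1 r>
13. deliver 1→0:  nop
14. deliver 1→2:  nop
15. deliver 0→1:  nop
16. deliver 1→2:  nop
17. timeout(0):  <0:back v1 r>
18. deliver 3→1:  nop
19. deliver 2→4:  <4:back v1 r>

1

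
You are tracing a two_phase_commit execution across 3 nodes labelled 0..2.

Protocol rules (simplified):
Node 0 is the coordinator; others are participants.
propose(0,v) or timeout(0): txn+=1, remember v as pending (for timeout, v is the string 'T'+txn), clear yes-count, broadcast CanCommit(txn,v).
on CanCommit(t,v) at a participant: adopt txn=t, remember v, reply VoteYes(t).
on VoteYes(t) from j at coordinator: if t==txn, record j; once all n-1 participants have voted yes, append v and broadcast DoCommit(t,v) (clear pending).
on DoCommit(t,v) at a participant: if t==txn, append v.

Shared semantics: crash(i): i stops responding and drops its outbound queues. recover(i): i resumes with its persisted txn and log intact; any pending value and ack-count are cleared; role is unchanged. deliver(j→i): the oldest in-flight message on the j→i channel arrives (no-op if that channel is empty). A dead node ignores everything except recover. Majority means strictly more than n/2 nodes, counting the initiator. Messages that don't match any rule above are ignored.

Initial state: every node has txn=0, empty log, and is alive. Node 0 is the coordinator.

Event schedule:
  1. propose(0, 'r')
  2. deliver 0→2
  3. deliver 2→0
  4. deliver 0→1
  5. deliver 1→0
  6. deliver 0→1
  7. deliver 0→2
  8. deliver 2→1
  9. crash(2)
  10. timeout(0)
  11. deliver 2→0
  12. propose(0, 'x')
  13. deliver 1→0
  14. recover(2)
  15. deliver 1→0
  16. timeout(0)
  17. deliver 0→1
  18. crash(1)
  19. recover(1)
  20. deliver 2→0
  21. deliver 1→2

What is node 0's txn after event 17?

4

e1 propose(0,'r'): 0[coor,t=1,-]
e2 deliver 0→2: 2[part,t=1,-]
e3 deliver 2→0: ·
e4 deliver 0→1: 1[part,t=1,-]
e5 deliver 1→0: 0[coor,t=1,r]
e6 deliver 0→1: 1[part,t=1,r]
e7 deliver 0→2: 2[part,t=1,r]
e8 deliver 2→1: ·
e9 crash(2): 2[✗part,t=1,r]
e10 timeout(0): 0[coor,t=2,r]
e11 deliver 2→0: ·
e12 propose(0,'x'): 0[coor,t=3,r]
e13 deliver 1→0: ·
e14 recover(2): 2[part,t=1,r]
e15 deliver 1→0: ·
e16 timeout(0): 0[coor,t=4,r]
e17 deliver 0→1: 1[part,t=2,r]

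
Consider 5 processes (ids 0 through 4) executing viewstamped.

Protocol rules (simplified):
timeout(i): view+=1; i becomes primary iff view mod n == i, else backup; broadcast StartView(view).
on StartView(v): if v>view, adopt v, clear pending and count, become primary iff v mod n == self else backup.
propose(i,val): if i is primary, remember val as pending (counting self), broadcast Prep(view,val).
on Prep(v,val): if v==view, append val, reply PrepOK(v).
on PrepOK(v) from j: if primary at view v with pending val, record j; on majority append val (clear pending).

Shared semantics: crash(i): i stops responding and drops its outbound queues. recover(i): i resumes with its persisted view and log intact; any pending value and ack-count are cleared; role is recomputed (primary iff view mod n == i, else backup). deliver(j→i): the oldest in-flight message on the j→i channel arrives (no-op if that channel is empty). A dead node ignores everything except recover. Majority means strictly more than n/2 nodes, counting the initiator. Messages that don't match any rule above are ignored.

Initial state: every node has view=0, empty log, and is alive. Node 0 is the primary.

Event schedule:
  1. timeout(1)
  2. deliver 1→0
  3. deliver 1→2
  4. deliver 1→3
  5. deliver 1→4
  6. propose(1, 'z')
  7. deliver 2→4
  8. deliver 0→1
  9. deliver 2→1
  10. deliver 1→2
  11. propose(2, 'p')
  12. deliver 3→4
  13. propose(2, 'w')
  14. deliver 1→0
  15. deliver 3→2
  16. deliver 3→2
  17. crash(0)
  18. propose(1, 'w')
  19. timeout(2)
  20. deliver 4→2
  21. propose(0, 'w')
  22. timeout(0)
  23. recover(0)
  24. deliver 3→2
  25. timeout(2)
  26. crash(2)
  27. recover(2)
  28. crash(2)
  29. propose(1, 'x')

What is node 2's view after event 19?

[1] timeout(1) → N1(prim v1 [-])
[2] deliver 1→0 → N0(back v1 [-])
[3] deliver 1→2 → N2(back v1 [-])
[4] deliver 1→3 → N3(back v1 [-])
[5] deliver 1→4 → N4(back v1 [-])
[6] propose(1,'z') → ∅
[7] deliver 2→4 → ∅
[8] deliver 0→1 → ∅
[9] deliver 2→1 → ∅
[10] deliver 1→2 → N2(back v1 [z])
[11] propose(2,'p') → ∅
[12] deliver 3→4 → ∅
[13] propose(2,'w') → ∅
[14] deliver 1→0 → N0(back v1 [z])
[15] deliver 3→2 → ∅
[16] deliver 3→2 → ∅
[17] crash(0) → N0(✗back v1 [z])
[18] propose(1,'w') → ∅
[19] timeout(2) → N2(prim v2 [z])

2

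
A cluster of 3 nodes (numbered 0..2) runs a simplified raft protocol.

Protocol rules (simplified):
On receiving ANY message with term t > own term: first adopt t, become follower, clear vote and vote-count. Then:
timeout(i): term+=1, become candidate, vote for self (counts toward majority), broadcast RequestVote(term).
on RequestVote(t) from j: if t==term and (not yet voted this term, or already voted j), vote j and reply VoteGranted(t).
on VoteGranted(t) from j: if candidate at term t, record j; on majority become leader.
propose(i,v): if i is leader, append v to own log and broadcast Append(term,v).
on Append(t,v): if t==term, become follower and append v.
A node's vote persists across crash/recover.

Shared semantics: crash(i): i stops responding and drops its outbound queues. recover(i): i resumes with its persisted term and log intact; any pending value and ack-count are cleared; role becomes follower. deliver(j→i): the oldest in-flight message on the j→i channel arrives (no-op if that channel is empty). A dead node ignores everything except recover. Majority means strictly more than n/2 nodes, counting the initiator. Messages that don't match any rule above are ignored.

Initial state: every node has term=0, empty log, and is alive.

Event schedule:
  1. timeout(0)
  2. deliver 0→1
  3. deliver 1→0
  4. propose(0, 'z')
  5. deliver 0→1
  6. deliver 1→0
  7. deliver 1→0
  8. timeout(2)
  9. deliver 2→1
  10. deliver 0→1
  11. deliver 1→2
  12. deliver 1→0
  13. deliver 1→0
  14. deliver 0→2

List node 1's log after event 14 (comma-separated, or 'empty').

z

after 1 — timeout(0): n0:cand/t1/[-]
after 2 — deliver 0→1: n1:foll/t1/[-]
after 3 — deliver 1→0: n0:lead/t1/[-]
after 4 — propose(0,'z'): n0:lead/t1/[z]
after 5 — deliver 0→1: n1:foll/t1/[z]
after 6 — deliver 1→0: ·
after 7 — deliver 1→0: ·
after 8 — timeout(2): n2:cand/t1/[-]
after 9 — deliver 2→1: ·
after 10 — deliver 0→1: ·
after 11 — deliver 1→2: ·
after 12 — deliver 1→0: ·
after 13 — deliver 1→0: ·
after 14 — deliver 0→2: ·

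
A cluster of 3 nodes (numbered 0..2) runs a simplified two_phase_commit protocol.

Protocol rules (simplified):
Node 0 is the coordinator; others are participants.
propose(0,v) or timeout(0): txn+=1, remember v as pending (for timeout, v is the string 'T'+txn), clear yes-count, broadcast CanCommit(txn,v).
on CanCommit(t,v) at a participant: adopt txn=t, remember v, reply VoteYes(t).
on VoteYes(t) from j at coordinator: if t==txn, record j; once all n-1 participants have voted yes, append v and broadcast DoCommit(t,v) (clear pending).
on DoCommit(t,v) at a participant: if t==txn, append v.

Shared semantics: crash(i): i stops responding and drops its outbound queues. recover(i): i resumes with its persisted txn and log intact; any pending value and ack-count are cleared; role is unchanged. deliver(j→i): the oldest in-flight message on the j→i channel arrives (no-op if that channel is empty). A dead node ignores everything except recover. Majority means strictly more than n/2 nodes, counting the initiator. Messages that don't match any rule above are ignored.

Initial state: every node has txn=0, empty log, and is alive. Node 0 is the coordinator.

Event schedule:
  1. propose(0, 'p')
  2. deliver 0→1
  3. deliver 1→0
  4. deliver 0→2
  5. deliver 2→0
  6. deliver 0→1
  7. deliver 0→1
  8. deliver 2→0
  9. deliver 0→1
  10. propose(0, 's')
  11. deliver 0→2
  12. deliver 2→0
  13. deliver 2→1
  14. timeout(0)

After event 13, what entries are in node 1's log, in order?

1. propose(0,'p'):  <0:coor t1 ->
2. deliver 0→1:  <1:part t1 ->
3. deliver 1→0:  nop
4. deliver 0→2:  <2:part t1 ->
5. deliver 2→0:  <0:coor t1 p>
6. deliver 0→1:  <1:part t1 p>
7. deliver 0→1:  nop
8. deliver 2→0:  nop
9. deliver 0→1:  nop
10. propose(0,'s'):  <0:coor t2 p>
11. deliver 0→2:  <2:part t1 p>
12. deliver 2→0:  nop
13. deliver 2→1:  nop

p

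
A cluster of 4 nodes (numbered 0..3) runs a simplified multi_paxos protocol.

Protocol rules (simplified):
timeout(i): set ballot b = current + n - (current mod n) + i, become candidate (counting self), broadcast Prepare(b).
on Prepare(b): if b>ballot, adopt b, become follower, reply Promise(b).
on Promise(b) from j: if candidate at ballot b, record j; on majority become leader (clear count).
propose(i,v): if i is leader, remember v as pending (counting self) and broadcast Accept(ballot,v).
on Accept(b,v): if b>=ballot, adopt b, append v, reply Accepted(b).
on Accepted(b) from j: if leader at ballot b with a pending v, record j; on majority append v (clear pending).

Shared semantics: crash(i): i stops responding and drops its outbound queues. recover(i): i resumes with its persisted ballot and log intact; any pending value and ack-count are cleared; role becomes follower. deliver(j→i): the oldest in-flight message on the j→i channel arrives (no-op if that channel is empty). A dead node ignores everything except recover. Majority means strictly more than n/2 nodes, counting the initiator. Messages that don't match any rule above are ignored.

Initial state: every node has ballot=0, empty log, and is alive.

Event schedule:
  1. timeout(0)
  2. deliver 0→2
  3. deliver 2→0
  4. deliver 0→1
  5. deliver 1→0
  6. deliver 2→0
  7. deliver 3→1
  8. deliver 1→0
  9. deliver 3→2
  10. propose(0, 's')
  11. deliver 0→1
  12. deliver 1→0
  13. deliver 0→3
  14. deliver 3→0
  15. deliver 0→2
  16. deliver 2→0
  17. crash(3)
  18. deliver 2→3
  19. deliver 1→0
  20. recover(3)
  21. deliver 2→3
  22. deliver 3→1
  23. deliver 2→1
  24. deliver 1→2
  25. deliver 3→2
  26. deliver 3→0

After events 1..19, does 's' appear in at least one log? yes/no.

e1 timeout(0): 0[cand,b=4,-]
e2 deliver 0→2: 2[foll,b=4,-]
e3 deliver 2→0: ·
e4 deliver 0→1: 1[foll,b=4,-]
e5 deliver 1→0: 0[lead,b=4,-]
e6 deliver 2→0: ·
e7 deliver 3→1: ·
e8 deliver 1→0: ·
e9 deliver 3→2: ·
e10 propose(0,'s'): ·
e11 deliver 0→1: 1[foll,b=4,s]
e12 deliver 1→0: ·
e13 deliver 0→3: 3[foll,b=4,-]
e14 deliver 3→0: ·
e15 deliver 0→2: 2[foll,b=4,s]
e16 deliver 2→0: 0[lead,b=4,s]
e17 crash(3): 3[✗foll,b=4,-]
e18 deliver 2→3: ·
e19 deliver 1→0: ·

yes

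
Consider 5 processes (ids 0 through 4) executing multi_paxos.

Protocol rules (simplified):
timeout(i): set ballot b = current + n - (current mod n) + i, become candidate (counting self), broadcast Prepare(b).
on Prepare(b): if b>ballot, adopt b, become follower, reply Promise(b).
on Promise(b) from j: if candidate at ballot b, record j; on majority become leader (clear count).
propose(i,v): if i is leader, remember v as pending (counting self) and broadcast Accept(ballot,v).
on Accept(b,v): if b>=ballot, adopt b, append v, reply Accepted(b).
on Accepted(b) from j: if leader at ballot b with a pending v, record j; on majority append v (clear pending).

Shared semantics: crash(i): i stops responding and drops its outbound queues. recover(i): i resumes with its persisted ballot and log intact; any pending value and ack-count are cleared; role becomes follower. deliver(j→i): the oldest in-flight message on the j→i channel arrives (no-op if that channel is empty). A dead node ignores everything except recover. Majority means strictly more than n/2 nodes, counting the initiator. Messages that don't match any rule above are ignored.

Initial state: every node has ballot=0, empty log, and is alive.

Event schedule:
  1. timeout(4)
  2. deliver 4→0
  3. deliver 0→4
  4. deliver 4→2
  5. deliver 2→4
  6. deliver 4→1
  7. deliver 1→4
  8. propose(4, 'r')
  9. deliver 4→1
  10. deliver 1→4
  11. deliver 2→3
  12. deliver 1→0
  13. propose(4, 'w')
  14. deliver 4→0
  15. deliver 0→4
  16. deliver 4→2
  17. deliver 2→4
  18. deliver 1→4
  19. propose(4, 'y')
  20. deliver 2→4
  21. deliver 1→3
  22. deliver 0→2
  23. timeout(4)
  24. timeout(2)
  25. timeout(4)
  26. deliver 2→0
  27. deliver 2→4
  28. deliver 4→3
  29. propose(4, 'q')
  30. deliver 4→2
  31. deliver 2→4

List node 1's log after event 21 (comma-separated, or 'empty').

r

[1] timeout(4) → N4(cand b9 [-])
[2] deliver 4→0 → N0(foll b9 [-])
[3] deliver 0→4 → ∅
[4] deliver 4→2 → N2(foll b9 [-])
[5] deliver 2→4 → N4(lead b9 [-])
[6] deliver 4→1 → N1(foll b9 [-])
[7] deliver 1→4 → ∅
[8] propose(4,'r') → ∅
[9] deliver 4→1 → N1(foll b9 [r])
[10] deliver 1→4 → ∅
[11] deliver 2→3 → ∅
[12] deliver 1→0 → ∅
[13] propose(4,'w') → ∅
[14] deliver 4→0 → N0(foll b9 [r])
[15] deliver 0→4 → ∅
[16] deliver 4→2 → N2(foll b9 [r])
[17] deliver 2→4 → N4(lead b9 [w])
[18] deliver 1→4 → ∅
[19] propose(4,'y') → ∅
[20] deliver 2→4 → ∅
[21] deliver 1→3 → ∅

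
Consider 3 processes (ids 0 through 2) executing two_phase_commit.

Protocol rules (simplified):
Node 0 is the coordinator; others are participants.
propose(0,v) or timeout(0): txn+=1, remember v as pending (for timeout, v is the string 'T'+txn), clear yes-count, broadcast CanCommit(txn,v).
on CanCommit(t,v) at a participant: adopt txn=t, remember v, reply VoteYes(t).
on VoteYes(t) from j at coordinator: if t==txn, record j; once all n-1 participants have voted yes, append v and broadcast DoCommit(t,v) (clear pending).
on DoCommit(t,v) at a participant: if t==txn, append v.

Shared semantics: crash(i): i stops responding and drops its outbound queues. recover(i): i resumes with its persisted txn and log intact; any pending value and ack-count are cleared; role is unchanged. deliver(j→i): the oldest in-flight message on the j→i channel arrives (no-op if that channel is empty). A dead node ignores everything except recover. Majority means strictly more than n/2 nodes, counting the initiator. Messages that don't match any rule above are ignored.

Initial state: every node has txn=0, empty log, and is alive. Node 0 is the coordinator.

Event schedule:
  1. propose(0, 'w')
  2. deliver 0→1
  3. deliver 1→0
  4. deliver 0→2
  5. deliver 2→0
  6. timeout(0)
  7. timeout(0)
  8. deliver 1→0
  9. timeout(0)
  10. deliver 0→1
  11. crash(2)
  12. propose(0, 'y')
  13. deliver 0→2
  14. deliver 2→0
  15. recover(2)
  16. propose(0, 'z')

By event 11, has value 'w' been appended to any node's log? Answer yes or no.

e1 propose(0,'w'): 0[coor,t=1,-]
e2 deliver 0→1: 1[part,t=1,-]
e3 deliver 1→0: ·
e4 deliver 0→2: 2[part,t=1,-]
e5 deliver 2→0: 0[coor,t=1,w]
e6 timeout(0): 0[coor,t=2,w]
e7 timeout(0): 0[coor,t=3,w]
e8 deliver 1→0: ·
e9 timeout(0): 0[coor,t=4,w]
e10 deliver 0→1: 1[part,t=1,w]
e11 crash(2): 2[✗part,t=1,-]

yes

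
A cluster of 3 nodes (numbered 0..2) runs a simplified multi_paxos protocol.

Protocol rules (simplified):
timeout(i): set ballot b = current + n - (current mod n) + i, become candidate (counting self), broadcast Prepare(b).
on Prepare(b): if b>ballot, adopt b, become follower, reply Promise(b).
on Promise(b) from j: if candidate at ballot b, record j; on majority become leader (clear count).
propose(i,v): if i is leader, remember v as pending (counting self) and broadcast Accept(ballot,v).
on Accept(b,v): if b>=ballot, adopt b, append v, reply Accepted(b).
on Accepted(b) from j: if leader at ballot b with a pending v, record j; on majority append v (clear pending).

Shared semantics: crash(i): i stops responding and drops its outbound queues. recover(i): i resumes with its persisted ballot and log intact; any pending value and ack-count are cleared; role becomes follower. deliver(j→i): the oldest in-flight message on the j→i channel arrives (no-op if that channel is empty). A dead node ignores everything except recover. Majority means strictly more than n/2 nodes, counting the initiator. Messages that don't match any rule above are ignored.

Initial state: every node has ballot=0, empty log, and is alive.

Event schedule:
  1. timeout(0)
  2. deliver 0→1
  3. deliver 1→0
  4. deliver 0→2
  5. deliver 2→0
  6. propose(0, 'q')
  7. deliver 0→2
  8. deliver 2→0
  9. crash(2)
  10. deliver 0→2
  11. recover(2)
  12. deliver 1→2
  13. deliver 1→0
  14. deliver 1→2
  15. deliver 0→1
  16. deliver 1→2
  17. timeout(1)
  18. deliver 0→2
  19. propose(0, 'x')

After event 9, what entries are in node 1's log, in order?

[1] timeout(0) → N0(cand b3 [-])
[2] deliver 0→1 → N1(foll b3 [-])
[3] deliver 1→0 → N0(lead b3 [-])
[4] deliver 0→2 → N2(foll b3 [-])
[5] deliver 2→0 → ∅
[6] propose(0,'q') → ∅
[7] deliver 0→2 → N2(foll b3 [q])
[8] deliver 2→0 → N0(lead b3 [q])
[9] crash(2) → N2(✗foll b3 [q])

empty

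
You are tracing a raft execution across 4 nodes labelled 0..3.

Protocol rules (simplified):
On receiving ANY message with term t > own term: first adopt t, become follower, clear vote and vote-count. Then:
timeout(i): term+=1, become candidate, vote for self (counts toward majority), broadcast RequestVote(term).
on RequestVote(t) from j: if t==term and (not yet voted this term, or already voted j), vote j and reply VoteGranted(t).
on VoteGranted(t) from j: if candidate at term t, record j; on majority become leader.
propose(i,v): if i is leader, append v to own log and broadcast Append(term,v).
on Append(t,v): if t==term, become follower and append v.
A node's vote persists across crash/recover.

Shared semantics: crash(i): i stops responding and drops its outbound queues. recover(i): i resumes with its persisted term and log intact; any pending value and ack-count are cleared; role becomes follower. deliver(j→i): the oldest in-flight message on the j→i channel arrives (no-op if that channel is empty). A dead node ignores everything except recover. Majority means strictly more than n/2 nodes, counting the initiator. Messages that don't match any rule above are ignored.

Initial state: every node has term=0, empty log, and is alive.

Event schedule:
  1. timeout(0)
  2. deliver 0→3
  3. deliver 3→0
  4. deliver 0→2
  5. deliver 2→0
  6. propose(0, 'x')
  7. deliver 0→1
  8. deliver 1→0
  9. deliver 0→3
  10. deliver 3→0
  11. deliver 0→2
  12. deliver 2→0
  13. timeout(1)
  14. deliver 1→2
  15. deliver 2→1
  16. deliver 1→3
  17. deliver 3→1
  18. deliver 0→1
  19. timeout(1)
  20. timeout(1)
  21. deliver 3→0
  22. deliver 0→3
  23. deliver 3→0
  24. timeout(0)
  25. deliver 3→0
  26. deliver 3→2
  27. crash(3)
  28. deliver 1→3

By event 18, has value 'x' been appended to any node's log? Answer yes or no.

yes

after 1 — timeout(0): n0:cand/t1/[-]
after 2 — deliver 0→3: n3:foll/t1/[-]
after 3 — deliver 3→0: ·
after 4 — deliver 0→2: n2:foll/t1/[-]
after 5 — deliver 2→0: n0:lead/t1/[-]
after 6 — propose(0,'x'): n0:lead/t1/[x]
after 7 — deliver 0→1: n1:foll/t1/[-]
after 8 — deliver 1→0: ·
after 9 — deliver 0→3: n3:foll/t1/[x]
after 10 — deliver 3→0: ·
after 11 — deliver 0→2: n2:foll/t1/[x]
after 12 — deliver 2→0: ·
after 13 — timeout(1): n1:cand/t2/[-]
after 14 — deliver 1→2: n2:foll/t2/[x]
after 15 — deliver 2→1: ·
after 16 — deliver 1→3: n3:foll/t2/[x]
after 17 — deliver 3→1: n1:lead/t2/[-]
after 18 — deliver 0→1: ·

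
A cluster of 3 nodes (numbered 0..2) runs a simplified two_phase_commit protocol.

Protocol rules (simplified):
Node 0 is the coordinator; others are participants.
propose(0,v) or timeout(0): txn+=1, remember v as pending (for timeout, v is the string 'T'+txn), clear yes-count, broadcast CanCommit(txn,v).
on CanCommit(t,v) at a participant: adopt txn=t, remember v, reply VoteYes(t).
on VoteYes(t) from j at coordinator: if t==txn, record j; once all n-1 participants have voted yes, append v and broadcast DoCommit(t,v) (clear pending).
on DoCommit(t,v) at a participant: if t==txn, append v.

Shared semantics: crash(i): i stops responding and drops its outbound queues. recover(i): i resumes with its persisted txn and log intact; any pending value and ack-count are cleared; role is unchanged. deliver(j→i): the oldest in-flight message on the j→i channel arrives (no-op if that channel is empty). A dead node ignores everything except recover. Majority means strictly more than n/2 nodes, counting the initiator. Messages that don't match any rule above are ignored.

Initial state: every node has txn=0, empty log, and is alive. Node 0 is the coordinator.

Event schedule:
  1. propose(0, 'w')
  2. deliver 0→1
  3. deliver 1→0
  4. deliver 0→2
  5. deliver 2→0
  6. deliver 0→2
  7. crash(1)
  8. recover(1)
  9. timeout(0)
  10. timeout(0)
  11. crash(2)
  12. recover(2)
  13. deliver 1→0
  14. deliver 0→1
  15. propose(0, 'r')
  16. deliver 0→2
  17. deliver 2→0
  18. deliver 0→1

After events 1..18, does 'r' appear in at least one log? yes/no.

no

step 1 propose(0,'w'): 0={coor,t=1,log=-}
step 2 deliver 0→1: 1={part,t=1,log=-}
step 3 deliver 1→0: —
step 4 deliver 0→2: 2={part,t=1,log=-}
step 5 deliver 2→0: 0={coor,t=1,log=w}
step 6 deliver 0→2: 2={part,t=1,log=w}
step 7 crash(1): 1={✗part,t=1,log=-}
step 8 recover(1): 1={part,t=1,log=-}
step 9 timeout(0): 0={coor,t=2,log=w}
step 10 timeout(0): 0={coor,t=3,log=w}
step 11 crash(2): 2={✗part,t=1,log=w}
step 12 recover(2): 2={part,t=1,log=w}
step 13 deliver 1→0: —
step 14 deliver 0→1: 1={part,t=1,log=w}
step 15 propose(0,'r'): 0={coor,t=4,log=w}
step 16 deliver 0→2: 2={part,t=2,log=w}
step 17 deliver 2→0: —
step 18 deliver 0→1: 1={part,t=2,log=w}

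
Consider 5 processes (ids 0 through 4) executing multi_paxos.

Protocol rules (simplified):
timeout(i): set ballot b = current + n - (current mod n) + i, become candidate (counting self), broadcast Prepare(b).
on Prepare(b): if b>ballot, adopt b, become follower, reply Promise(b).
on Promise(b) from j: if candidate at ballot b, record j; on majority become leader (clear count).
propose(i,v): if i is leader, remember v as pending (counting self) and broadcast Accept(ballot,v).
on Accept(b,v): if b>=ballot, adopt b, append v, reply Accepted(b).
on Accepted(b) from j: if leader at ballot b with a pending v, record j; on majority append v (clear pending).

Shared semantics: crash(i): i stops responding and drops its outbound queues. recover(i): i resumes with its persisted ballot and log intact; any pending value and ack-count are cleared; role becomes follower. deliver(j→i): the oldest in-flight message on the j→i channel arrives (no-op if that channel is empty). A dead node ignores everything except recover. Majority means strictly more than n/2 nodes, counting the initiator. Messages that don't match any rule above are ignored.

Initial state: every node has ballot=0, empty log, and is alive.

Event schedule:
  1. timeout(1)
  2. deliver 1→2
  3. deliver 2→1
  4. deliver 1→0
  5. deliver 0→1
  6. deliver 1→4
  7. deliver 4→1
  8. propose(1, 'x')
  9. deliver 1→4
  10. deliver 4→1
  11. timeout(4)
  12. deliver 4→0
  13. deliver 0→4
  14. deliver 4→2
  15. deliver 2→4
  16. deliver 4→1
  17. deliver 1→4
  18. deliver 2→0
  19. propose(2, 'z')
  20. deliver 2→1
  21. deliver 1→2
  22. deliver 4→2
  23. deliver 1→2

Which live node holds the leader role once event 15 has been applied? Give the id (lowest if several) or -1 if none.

1

step 1 timeout(1): 1={cand,b=6,log=-}
step 2 deliver 1→2: 2={foll,b=6,log=-}
step 3 deliver 2→1: —
step 4 deliver 1→0: 0={foll,b=6,log=-}
step 5 deliver 0→1: 1={lead,b=6,log=-}
step 6 deliver 1→4: 4={foll,b=6,log=-}
step 7 deliver 4→1: —
step 8 propose(1,'x'): —
step 9 deliver 1→4: 4={foll,b=6,log=x}
step 10 deliver 4→1: —
step 11 timeout(4): 4={cand,b=14,log=x}
step 12 deliver 4→0: 0={foll,b=14,log=-}
step 13 deliver 0→4: —
step 14 deliver 4→2: 2={foll,b=14,log=-}
step 15 deliver 2→4: 4={lead,b=14,log=x}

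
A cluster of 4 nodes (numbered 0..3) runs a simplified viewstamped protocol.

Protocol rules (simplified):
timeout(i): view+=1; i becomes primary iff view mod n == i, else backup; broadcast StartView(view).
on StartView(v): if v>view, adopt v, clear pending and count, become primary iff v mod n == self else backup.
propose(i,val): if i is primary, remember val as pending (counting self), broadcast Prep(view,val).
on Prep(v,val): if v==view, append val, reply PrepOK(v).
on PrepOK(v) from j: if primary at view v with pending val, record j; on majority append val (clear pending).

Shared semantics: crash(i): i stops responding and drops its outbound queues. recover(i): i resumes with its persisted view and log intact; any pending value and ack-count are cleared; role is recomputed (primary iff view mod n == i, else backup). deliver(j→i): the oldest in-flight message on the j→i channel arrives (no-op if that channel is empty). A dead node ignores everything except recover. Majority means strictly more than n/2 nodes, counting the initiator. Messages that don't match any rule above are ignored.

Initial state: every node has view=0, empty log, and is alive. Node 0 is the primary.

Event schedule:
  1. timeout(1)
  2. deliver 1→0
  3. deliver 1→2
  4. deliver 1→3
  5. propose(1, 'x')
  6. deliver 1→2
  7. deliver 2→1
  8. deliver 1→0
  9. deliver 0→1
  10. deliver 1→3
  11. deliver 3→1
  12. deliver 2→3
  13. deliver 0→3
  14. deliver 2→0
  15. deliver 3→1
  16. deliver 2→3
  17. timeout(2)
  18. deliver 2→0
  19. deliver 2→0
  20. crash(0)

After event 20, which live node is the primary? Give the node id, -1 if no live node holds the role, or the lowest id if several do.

after 1 — timeout(1): n1:prim/v1/[-]
after 2 — deliver 1→0: n0:back/v1/[-]
after 3 — deliver 1→2: n2:back/v1/[-]
after 4 — deliver 1→3: n3:back/v1/[-]
after 5 — propose(1,'x'): ·
after 6 — deliver 1→2: n2:back/v1/[x]
after 7 — deliver 2→1: ·
after 8 — deliver 1→0: n0:back/v1/[x]
after 9 — deliver 0→1: n1:prim/v1/[x]
after 10 — deliver 1→3: n3:back/v1/[x]
after 11 — deliver 3→1: ·
after 12 — deliver 2→3: ·
after 13 — deliver 0→3: ·
after 14 — deliver 2→0: ·
after 15 — deliver 3→1: ·
after 16 — deliver 2→3: ·
after 17 — timeout(2): n2:prim/v2/[x]
after 18 — deliver 2→0: n0:back/v2/[x]
after 19 — deliver 2→0: ·
after 20 — crash(0): n0:✗back/v2/[x]

1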